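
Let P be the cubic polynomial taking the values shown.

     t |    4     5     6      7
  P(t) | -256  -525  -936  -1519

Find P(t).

Write P(t) = at^3 + bt^2 + ct + d. Substituting each data point gives a linear system:
  64a + 16b + 4c + d = -256
  125a + 25b + 5c + d = -525
  216a + 36b + 6c + d = -936
  343a + 49b + 7c + d = -1519
Solving the system yields a = -5, b = 4, c = 0, d = 0.
So P(t) = -5t^3 + 4t^2.
Check: P(7) = -1519. ✓

P(t) = -5t^3 + 4t^2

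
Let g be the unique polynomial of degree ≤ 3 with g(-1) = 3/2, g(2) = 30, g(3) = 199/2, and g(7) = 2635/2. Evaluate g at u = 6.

Using the Lagrange interpolation formula with nodes -1, 2, 3, 7:
  L_0(u) = (u - 2)(u - 3)(u - 7) / -96
  L_1(u) = (u + 1)(u - 3)(u - 7) / 15
  L_2(u) = (u + 1)(u - 2)(u - 7) / -16
  L_3(u) = (u + 1)(u - 2)(u - 3) / 160
Then g(u) = 3/2·L_0(u) + 30·L_1(u) + 199/2·L_2(u) + 2635/2·L_3(u).
Expanding and collecting terms gives g(u) = 4u^3 - u^2 - (3/2)u + 5.
Evaluating at u = 6: g(6) = 824.

824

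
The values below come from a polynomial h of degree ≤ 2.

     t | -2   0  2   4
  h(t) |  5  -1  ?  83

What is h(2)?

25

The 3 known points determine the degree-2 polynomial uniquely.
Write h(t) = at^2 + bt + c. Substituting each data point gives a linear system:
  4a - 2b + c = 5
  c = -1
  16a + 4b + c = 83
Solving the system yields a = 4, b = 5, c = -1.
So h(t) = 4t^2 + 5t - 1.
Then h(2) = 25.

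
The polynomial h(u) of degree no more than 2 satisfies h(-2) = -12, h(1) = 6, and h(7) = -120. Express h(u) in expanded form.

h(u) = -3u^2 + 3u + 6

Using the Lagrange interpolation formula with nodes -2, 1, 7:
  L_0(u) = (u - 1)(u - 7) / 27
  L_1(u) = (u + 2)(u - 7) / -18
  L_2(u) = (u + 2)(u - 1) / 54
Then h(u) = -12·L_0(u) + 6·L_1(u) - 120·L_2(u).
Expanding and collecting terms gives h(u) = -3u² + 3u + 6.
Check: h(-2) = -12. ✓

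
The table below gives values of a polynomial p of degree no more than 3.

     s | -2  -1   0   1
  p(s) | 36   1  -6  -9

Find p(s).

p(s) = -4s^3 + 2s^2 - s - 6

Using the Lagrange interpolation formula with nodes -2, -1, 0, 1:
  L_0(s) = (s + 1)s(s - 1) / -6
  L_1(s) = (s + 2)s(s - 1) / 2
  L_2(s) = (s + 2)(s + 1)(s - 1) / -2
  L_3(s) = (s + 2)(s + 1)s / 6
Then p(s) = 36·L_0(s) + 1·L_1(s) - 6·L_2(s) - 9·L_3(s).
Expanding and collecting terms gives p(s) = -4s^3 + 2s^2 - s - 6.
Check: p(1) = -9. ✓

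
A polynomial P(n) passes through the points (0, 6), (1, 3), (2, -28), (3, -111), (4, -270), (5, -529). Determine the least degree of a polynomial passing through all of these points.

3

Forward differences of the values at n = 0, 1, 2, 3, 4, 5:
  P  : 6  3  -28  -111  -270  -529
  Δ  : -3  -31  -83  -159  -259
  Δ^2: -28  -52  -76  -100
  Δ^3: -24  -24  -24
  Δ^4: 0  0
  Δ^5: 0
The third differences are constant (-24) and nonzero, while all higher differences vanish, so the minimal degree is 3.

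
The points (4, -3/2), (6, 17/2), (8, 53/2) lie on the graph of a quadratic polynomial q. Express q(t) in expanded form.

q(t) = t^2 - 5t + 5/2

Write q(t) = at^2 + bt + c. Substituting each data point gives a linear system:
  16a + 4b + c = -3/2
  36a + 6b + c = 17/2
  64a + 8b + c = 53/2
Solving the system yields a = 1, b = -5, c = 5/2.
So q(t) = t^2 - 5t + 5/2.
Check: q(8) = 53/2. ✓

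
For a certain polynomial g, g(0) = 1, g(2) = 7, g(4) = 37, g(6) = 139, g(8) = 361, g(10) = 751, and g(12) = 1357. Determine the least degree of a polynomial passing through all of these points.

Forward differences of the values at n = 0, 2, 4, 6, 8, 10, 12:
  g  : 1  7  37  139  361  751  1357
  Δ  : 6  30  102  222  390  606
  Δ^2: 24  72  120  168  216
  Δ^3: 48  48  48  48
  Δ^4: 0  0  0
  Δ^5: 0  0
  Δ^6: 0
The third differences are constant (48) and nonzero, while all higher differences vanish, so the minimal degree is 3.

3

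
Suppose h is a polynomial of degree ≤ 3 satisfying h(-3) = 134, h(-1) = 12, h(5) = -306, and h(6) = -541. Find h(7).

-876

Write h(s) = as^3 + bs^2 + cs + d. Substituting each data point gives a linear system:
  -27a + 9b - 3c + d = 134
  -a + b - c + d = 12
  125a + 25b + 5c + d = -306
  216a + 36b + 6c + d = -541
Solving the system yields a = -3, b = 4, c = -6, d = -1.
So h(s) = -3s^3 + 4s^2 - 6s - 1.
Then h(7) = -876.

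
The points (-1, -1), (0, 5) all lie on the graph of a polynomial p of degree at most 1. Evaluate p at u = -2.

-7

Write p(u) = au + b. Substituting each data point gives a linear system:
  -a + b = -1
  b = 5
Solving the system yields a = 6, b = 5.
So p(u) = 6u + 5.
Then p(-2) = -7.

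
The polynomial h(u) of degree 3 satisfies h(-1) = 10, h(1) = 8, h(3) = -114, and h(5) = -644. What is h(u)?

Write h(u) = au^3 + bu^2 + cu + d. Substituting each data point gives a linear system:
  -a + b - c + d = 10
  a + b + c + d = 8
  27a + 9b + 3c + d = -114
  125a + 25b + 5c + d = -644
Solving the system yields a = -6, b = 3, c = 5, d = 6.
So h(u) = -6u^3 + 3u^2 + 5u + 6.
Check: h(1) = 8. ✓

h(u) = -6u^3 + 3u^2 + 5u + 6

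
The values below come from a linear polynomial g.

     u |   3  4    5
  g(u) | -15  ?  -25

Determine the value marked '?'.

On equispaced nodes a degree-1 polynomial has vanishing second forward difference, so
  g(3) - 2·g(4) + g(5) = 0.
Substituting the known values and solving for g(4):
  -2·g(4) = 40
  g(4) = -20.

-20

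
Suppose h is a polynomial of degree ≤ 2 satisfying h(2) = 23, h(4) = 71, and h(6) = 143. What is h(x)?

Write h(x) = ax^2 + bx + c. Substituting each data point gives a linear system:
  4a + 2b + c = 23
  16a + 4b + c = 71
  36a + 6b + c = 143
Solving the system yields a = 3, b = 6, c = -1.
So h(x) = 3x^2 + 6x - 1.
Check: h(6) = 143. ✓

h(x) = 3x^2 + 6x - 1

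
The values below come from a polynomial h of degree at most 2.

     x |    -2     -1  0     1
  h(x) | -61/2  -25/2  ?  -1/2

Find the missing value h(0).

On equispaced nodes a degree-2 polynomial has vanishing third forward difference, so
  - h(-2) + 3·h(-1) - 3·h(0) + h(1) = 0.
Substituting the known values and solving for h(0):
  -3·h(0) = 15/2
  h(0) = -5/2.

-5/2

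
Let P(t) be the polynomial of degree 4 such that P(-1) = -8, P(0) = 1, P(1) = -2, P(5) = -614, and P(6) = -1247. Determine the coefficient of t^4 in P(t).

-1

Write P(t) = at^4 + bt^3 + ct^2 + dt + e. Substituting each data point gives a linear system:
  a - b + c - d + e = -8
  e = 1
  a + b + c + d + e = -2
  625a + 125b + 25c + 5d + e = -614
  1296a + 216b + 36c + 6d + e = -1247
Solving the system yields a = -1, b = 1, c = -5, d = 2, e = 1.
So P(t) = -t^4 + t^3 - 5t^2 + 2t + 1.
The leading coefficient is -1.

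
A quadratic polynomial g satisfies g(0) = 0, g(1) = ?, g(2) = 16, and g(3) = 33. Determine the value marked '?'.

On equispaced nodes a degree-2 polynomial has vanishing third forward difference, so
  - g(0) + 3·g(1) - 3·g(2) + g(3) = 0.
Substituting the known values and solving for g(1):
  3·g(1) = 15
  g(1) = 5.

5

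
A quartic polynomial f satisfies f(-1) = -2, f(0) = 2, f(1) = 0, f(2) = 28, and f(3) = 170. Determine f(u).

Using the Lagrange interpolation formula with nodes -1, 0, 1, 2, 3:
  L_0(u) = u(u - 1)(u - 2)(u - 3) / 24
  L_1(u) = (u + 1)(u - 1)(u - 2)(u - 3) / -6
  L_2(u) = (u + 1)u(u - 2)(u - 3) / 4
  L_3(u) = (u + 1)u(u - 1)(u - 3) / -6
  L_4(u) = (u + 1)u(u - 1)(u - 2) / 24
Then f(u) = -2·L_0(u) + 2·L_1(u) + 0·L_2(u) + 28·L_3(u) + 170·L_4(u).
Expanding and collecting terms gives f(u) = 2u^4 + 2u^3 - 5u^2 - u + 2.
Check: f(3) = 170. ✓

f(u) = 2u^4 + 2u^3 - 5u^2 - u + 2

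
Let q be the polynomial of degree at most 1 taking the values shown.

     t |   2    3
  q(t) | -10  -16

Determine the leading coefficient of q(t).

-6

Write q(t) = at + b. Substituting each data point gives a linear system:
  2a + b = -10
  3a + b = -16
Solving the system yields a = -6, b = 2.
So q(t) = -6t + 2.
The leading coefficient is -6.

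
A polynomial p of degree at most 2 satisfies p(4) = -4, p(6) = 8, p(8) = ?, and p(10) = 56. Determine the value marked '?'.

28

The 3 known points determine the degree-2 polynomial uniquely.
Write p(x) = ax^2 + bx + c. Substituting each data point gives a linear system:
  16a + 4b + c = -4
  36a + 6b + c = 8
  100a + 10b + c = 56
Solving the system yields a = 1, b = -4, c = -4.
So p(x) = x^2 - 4x - 4.
Then p(8) = 28.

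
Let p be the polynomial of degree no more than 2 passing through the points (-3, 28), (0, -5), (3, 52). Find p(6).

199

Forward differences of the values at n = -3, 0, 3:
  p  : 28  -5  52
  Δ  : -33  57
  Δ^2: 90
The second differences are constant, confirming degree 2.
Interpolating (Newton forward form) and evaluating at n = 6 gives p(6) = 199.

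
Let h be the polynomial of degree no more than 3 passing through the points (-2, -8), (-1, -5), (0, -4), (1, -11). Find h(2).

-32

Forward differences of the values at s = -2, -1, 0, 1:
  h  : -8  -5  -4  -11
  Δ  : 3  1  -7
  Δ^2: -2  -8
  Δ^3: -6
The third differences are constant, confirming degree 3.
Interpolating (Newton forward form) and evaluating at s = 2 gives h(2) = -32.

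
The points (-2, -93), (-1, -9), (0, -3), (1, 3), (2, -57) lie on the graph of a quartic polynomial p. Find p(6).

-7317

Using the Lagrange interpolation formula with nodes -2, -1, 0, 1, 2:
  L_0(s) = (s + 1)s(s - 1)(s - 2) / 24
  L_1(s) = (s + 2)s(s - 1)(s - 2) / -6
  L_2(s) = (s + 2)(s + 1)(s - 1)(s - 2) / 4
  L_3(s) = (s + 2)(s + 1)s(s - 2) / -6
  L_4(s) = (s + 2)(s + 1)s(s - 1) / 24
Then p(s) = -93·L_0(s) - 9·L_1(s) - 3·L_2(s) + 3·L_3(s) - 57·L_4(s).
Expanding and collecting terms gives p(s) = -6s⁴ + s³ + 6s² + 5s - 3.
Evaluating at s = 6: p(6) = -7317.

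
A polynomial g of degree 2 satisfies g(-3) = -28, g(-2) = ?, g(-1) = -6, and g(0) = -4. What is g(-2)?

On equispaced nodes a degree-2 polynomial has vanishing third forward difference, so
  - g(-3) + 3·g(-2) - 3·g(-1) + g(0) = 0.
Substituting the known values and solving for g(-2):
  3·g(-2) = -42
  g(-2) = -14.

-14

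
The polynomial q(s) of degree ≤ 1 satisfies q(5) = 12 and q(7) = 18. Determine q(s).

q(s) = 3s - 3

Write q(s) = as + b. Substituting each data point gives a linear system:
  5a + b = 12
  7a + b = 18
Solving the system yields a = 3, b = -3.
So q(s) = 3s - 3.
Check: q(5) = 12. ✓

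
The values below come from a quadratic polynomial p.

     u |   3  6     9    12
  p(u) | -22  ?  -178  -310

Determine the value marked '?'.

The 3 known points determine the degree-2 polynomial uniquely.
Write p(u) = au^2 + bu + c. Substituting each data point gives a linear system:
  9a + 3b + c = -22
  81a + 9b + c = -178
  144a + 12b + c = -310
Solving the system yields a = -2, b = -2, c = 2.
So p(u) = -2u^2 - 2u + 2.
Then p(6) = -82.

-82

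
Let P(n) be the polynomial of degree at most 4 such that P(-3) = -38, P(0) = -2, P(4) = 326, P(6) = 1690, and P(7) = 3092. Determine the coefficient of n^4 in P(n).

Write P(n) = an^4 + bn^3 + cn^2 + dn + e. Substituting each data point gives a linear system:
  81a - 27b + 9c - 3d + e = -38
  e = -2
  256a + 64b + 16c + 4d + e = 326
  1296a + 216b + 36c + 6d + e = 1690
  2401a + 343b + 49c + 7d + e = 3092
Solving the system yields a = 1, b = 3, c = -6, d = -6, e = -2.
So P(n) = n^4 + 3n^3 - 6n^2 - 6n - 2.
The leading coefficient is 1.

1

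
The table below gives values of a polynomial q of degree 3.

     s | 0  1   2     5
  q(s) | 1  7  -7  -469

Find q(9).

Write q(s) = as^3 + bs^2 + cs + d. Substituting each data point gives a linear system:
  d = 1
  a + b + c + d = 7
  8a + 4b + 2c + d = -7
  125a + 25b + 5c + d = -469
Solving the system yields a = -5, b = 5, c = 6, d = 1.
So q(s) = -5s^3 + 5s^2 + 6s + 1.
Then q(9) = -3185.

-3185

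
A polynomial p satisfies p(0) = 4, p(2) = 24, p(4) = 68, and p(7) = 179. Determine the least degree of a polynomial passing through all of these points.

Divided differences on the nodes 0, 2, 4, 7:
  order 0: 4  24  68  179
  order 1: 10  22  37
  order 2: 3  3
  order 3: 0
The order-2 divided differences are all 3 (nonzero) and every higher order vanishes, so the data lies on a polynomial of degree exactly 2.

2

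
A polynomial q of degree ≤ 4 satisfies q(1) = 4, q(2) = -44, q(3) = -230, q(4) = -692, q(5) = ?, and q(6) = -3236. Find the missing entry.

The 5 known points determine the degree-4 polynomial uniquely.
Write q(t) = at^4 + bt^3 + ct^2 + dt + e. Substituting each data point gives a linear system:
  a + b + c + d + e = 4
  16a + 8b + 4c + 2d + e = -44
  81a + 27b + 9c + 3d + e = -230
  256a + 64b + 16c + 4d + e = -692
  1296a + 216b + 36c + 6d + e = -3236
Solving the system yields a = -2, b = -3, c = -1, d = 6, e = 4.
So q(t) = -2t⁴ - 3t³ - t² + 6t + 4.
Then q(5) = -1616.

-1616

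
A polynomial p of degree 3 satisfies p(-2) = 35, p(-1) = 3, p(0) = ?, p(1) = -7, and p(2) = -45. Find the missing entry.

The 4 known points determine the degree-3 polynomial uniquely.
Write p(s) = as^3 + bs^2 + cs + d. Substituting each data point gives a linear system:
  -8a + 4b - 2c + d = 35
  -a + b - c + d = 3
  a + b + c + d = -7
  8a + 4b + 2c + d = -45
Solving the system yields a = -5, b = -1, c = 0, d = -1.
So p(s) = -5s^3 - s^2 - 1.
Then p(0) = -1.

-1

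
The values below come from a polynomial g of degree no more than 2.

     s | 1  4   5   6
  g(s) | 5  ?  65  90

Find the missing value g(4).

44

The 3 known points determine the degree-2 polynomial uniquely.
Write g(s) = as^2 + bs + c. Substituting each data point gives a linear system:
  a + b + c = 5
  25a + 5b + c = 65
  36a + 6b + c = 90
Solving the system yields a = 2, b = 3, c = 0.
So g(s) = 2s² + 3s.
Then g(4) = 44.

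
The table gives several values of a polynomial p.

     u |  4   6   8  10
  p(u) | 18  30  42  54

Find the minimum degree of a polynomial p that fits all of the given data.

1

Forward differences of the values at u = 4, 6, 8, 10:
  p  : 18  30  42  54
  Δ  : 12  12  12
  Δ^2: 0  0
  Δ^3: 0
The first differences are constant (12) and nonzero, while all higher differences vanish, so the minimal degree is 1.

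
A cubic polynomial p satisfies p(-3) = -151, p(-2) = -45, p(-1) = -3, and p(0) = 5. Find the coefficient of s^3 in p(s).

Write p(s) = as^3 + bs^2 + cs + d. Substituting each data point gives a linear system:
  -27a + 9b - 3c + d = -151
  -8a + 4b - 2c + d = -45
  -a + b - c + d = -3
  d = 5
Solving the system yields a = 5, b = -2, c = 1, d = 5.
So p(s) = 5s³ - 2s² + s + 5.
The leading coefficient is 5.

5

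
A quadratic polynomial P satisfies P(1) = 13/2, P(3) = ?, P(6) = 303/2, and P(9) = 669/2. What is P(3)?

The 3 known points determine the degree-2 polynomial uniquely.
Write P(s) = as^2 + bs + c. Substituting each data point gives a linear system:
  a + b + c = 13/2
  36a + 6b + c = 303/2
  81a + 9b + c = 669/2
Solving the system yields a = 4, b = 1, c = 3/2.
So P(s) = 4s^2 + s + 3/2.
Then P(3) = 81/2.

81/2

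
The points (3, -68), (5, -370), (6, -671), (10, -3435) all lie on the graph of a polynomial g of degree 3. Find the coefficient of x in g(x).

Write g(x) = ax^3 + bx^2 + cx + d. Substituting each data point gives a linear system:
  27a + 9b + 3c + d = -68
  125a + 25b + 5c + d = -370
  216a + 36b + 6c + d = -671
  1000a + 100b + 10c + d = -3435
Solving the system yields a = -4, b = 6, c = -3, d = -5.
So g(x) = -4x^3 + 6x^2 - 3x - 5.
The coefficient of x is -3.

-3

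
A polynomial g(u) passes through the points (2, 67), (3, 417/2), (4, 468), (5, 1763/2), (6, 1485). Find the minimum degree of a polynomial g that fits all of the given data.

Forward differences of the values at u = 2, 3, 4, 5, 6:
  g  : 67  417/2  468  1763/2  1485
  Δ  : 283/2  519/2  827/2  1207/2
  Δ^2: 118  154  190
  Δ^3: 36  36
  Δ^4: 0
The third differences are constant (36) and nonzero, while all higher differences vanish, so the minimal degree is 3.

3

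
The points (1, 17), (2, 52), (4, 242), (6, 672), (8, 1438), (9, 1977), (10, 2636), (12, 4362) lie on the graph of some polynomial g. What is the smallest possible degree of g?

Divided differences on the nodes 1, 2, 4, 6, 8, 9, 10, 12:
  order 0: 17  52  242  672  1438  1977  2636  4362
  order 1: 35  95  215  383  539  659  863
  order 2: 20  30  42  52  60  68
  order 3: 2  2  2  2  2
  order 4: 0  0  0  0
  order 5: 0  0  0
  order 6: 0  0
  order 7: 0
The order-3 divided differences are all 2 (nonzero) and every higher order vanishes, so the data lies on a polynomial of degree exactly 3.

3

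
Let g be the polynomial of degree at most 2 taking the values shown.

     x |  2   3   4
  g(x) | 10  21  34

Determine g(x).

g(x) = x^2 + 6x - 6

Using the Lagrange interpolation formula with nodes 2, 3, 4:
  L_0(x) = (x - 3)(x - 4) / 2
  L_1(x) = (x - 2)(x - 4) / -1
  L_2(x) = (x - 2)(x - 3) / 2
Then g(x) = 10·L_0(x) + 21·L_1(x) + 34·L_2(x).
Expanding and collecting terms gives g(x) = x² + 6x - 6.
Check: g(4) = 34. ✓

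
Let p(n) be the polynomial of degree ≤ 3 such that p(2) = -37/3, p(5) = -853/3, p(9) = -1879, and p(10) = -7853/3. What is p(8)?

Write p(n) = an^3 + bn^2 + cn + d. Substituting each data point gives a linear system:
  8a + 4b + 2c + d = -37/3
  125a + 25b + 5c + d = -853/3
  729a + 81b + 9c + d = -1879
  1000a + 100b + 10c + d = -7853/3
Solving the system yields a = -3, b = 4, c = -5/3, d = -1.
So p(n) = -3n^3 + 4n^2 - (5/3)n - 1.
Then p(8) = -3883/3.

-3883/3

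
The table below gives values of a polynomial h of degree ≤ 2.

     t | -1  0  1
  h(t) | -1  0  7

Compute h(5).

Write h(t) = at^2 + bt + c. Substituting each data point gives a linear system:
  a - b + c = -1
  c = 0
  a + b + c = 7
Solving the system yields a = 3, b = 4, c = 0.
So h(t) = 3t² + 4t.
Then h(5) = 95.

95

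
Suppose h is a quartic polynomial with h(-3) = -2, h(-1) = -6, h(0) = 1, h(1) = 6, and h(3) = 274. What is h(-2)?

Write h(s) = as^4 + bs^3 + cs^2 + ds + e. Substituting each data point gives a linear system:
  81a - 27b + 9c - 3d + e = -2
  a - b + c - d + e = -6
  e = 1
  a + b + c + d + e = 6
  81a + 27b + 9c + 3d + e = 274
Solving the system yields a = 2, b = 5, c = -3, d = 1, e = 1.
So h(s) = 2s⁴ + 5s³ - 3s² + s + 1.
Then h(-2) = -21.

-21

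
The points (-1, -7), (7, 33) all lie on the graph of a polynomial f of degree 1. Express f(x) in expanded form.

Write f(x) = ax + b. Substituting each data point gives a linear system:
  -a + b = -7
  7a + b = 33
Solving the system yields a = 5, b = -2.
So f(x) = 5x - 2.
Check: f(-1) = -7. ✓

f(x) = 5x - 2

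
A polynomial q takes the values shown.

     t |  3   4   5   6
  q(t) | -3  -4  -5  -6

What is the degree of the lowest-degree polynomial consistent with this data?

1

Forward differences of the values at t = 3, 4, 5, 6:
  q  : -3  -4  -5  -6
  Δ  : -1  -1  -1
  Δ^2: 0  0
  Δ^3: 0
The first differences are constant (-1) and nonzero, while all higher differences vanish, so the minimal degree is 1.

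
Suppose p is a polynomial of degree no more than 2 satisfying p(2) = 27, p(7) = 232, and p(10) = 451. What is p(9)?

370

Write p(t) = at^2 + bt + c. Substituting each data point gives a linear system:
  4a + 2b + c = 27
  49a + 7b + c = 232
  100a + 10b + c = 451
Solving the system yields a = 4, b = 5, c = 1.
So p(t) = 4t² + 5t + 1.
Then p(9) = 370.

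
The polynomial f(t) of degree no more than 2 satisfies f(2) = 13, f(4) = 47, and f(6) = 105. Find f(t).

f(t) = 3t^2 - t + 3

Write f(t) = at^2 + bt + c. Substituting each data point gives a linear system:
  4a + 2b + c = 13
  16a + 4b + c = 47
  36a + 6b + c = 105
Solving the system yields a = 3, b = -1, c = 3.
So f(t) = 3t² - t + 3.
Check: f(2) = 13. ✓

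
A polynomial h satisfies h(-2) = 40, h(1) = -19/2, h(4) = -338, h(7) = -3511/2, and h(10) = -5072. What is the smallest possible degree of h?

Forward differences of the values at s = -2, 1, 4, 7, 10:
  h  : 40  -19/2  -338  -3511/2  -5072
  Δ  : -99/2  -657/2  -2835/2  -6633/2
  Δ^2: -279  -1089  -1899
  Δ^3: -810  -810
  Δ^4: 0
The third differences are constant (-810) and nonzero, while all higher differences vanish, so the minimal degree is 3.

3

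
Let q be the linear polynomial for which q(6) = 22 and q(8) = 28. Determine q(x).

q(x) = 3x + 4

Write q(x) = ax + b. Substituting each data point gives a linear system:
  6a + b = 22
  8a + b = 28
Solving the system yields a = 3, b = 4.
So q(x) = 3x + 4.
Check: q(8) = 28. ✓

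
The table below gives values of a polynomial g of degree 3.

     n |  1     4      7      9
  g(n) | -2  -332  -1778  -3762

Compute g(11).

Using the Lagrange interpolation formula with nodes 1, 4, 7, 9:
  L_0(n) = (n - 4)(n - 7)(n - 9) / -144
  L_1(n) = (n - 1)(n - 7)(n - 9) / 45
  L_2(n) = (n - 1)(n - 4)(n - 9) / -36
  L_3(n) = (n - 1)(n - 4)(n - 7) / 80
Then g(n) = -2·L_0(n) - 332·L_1(n) - 1778·L_2(n) - 3762·L_3(n).
Expanding and collecting terms gives g(n) = -5n³ - 2n² + 5n.
Evaluating at n = 11: g(11) = -6842.

-6842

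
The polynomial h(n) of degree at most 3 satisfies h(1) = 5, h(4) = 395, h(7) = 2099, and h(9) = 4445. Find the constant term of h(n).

Write h(n) = an^3 + bn^2 + cn + d. Substituting each data point gives a linear system:
  a + b + c + d = 5
  64a + 16b + 4c + d = 395
  343a + 49b + 7c + d = 2099
  729a + 81b + 9c + d = 4445
Solving the system yields a = 6, b = 1, c = -1, d = -1.
So h(n) = 6n^3 + n^2 - n - 1.
The constant term is -1.

-1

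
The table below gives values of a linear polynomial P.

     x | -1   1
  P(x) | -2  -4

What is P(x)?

P(x) = -x - 3

Using the Lagrange interpolation formula with nodes -1, 1:
  L_0(x) = (x - 1) / -2
  L_1(x) = (x + 1) / 2
Then P(x) = -2·L_0(x) - 4·L_1(x).
Expanding and collecting terms gives P(x) = -x - 3.
Check: P(-1) = -2. ✓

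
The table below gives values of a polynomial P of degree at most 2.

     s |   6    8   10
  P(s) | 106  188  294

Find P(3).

Write P(s) = as^2 + bs + c. Substituting each data point gives a linear system:
  36a + 6b + c = 106
  64a + 8b + c = 188
  100a + 10b + c = 294
Solving the system yields a = 3, b = -1, c = 4.
So P(s) = 3s² - s + 4.
Then P(3) = 28.

28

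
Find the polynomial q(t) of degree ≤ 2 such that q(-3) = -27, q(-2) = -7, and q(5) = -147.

Write q(t) = at^2 + bt + c. Substituting each data point gives a linear system:
  9a - 3b + c = -27
  4a - 2b + c = -7
  25a + 5b + c = -147
Solving the system yields a = -5, b = -5, c = 3.
So q(t) = -5t² - 5t + 3.
Check: q(-3) = -27. ✓

q(t) = -5t^2 - 5t + 3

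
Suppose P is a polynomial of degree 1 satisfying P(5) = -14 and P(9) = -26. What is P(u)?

Using the Lagrange interpolation formula with nodes 5, 9:
  L_0(u) = (u - 9) / -4
  L_1(u) = (u - 5) / 4
Then P(u) = -14·L_0(u) - 26·L_1(u).
Expanding and collecting terms gives P(u) = -3u + 1.
Check: P(5) = -14. ✓

P(u) = -3u + 1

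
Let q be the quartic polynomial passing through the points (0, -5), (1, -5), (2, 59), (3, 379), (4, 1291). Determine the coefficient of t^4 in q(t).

6

Write q(t) = at^4 + bt^3 + ct^2 + dt + e. Substituting each data point gives a linear system:
  e = -5
  a + b + c + d + e = -5
  16a + 8b + 4c + 2d + e = 59
  81a + 27b + 9c + 3d + e = 379
  256a + 64b + 16c + 4d + e = 1291
Solving the system yields a = 6, b = -4, c = 2, d = -4, e = -5.
So q(t) = 6t^4 - 4t^3 + 2t^2 - 4t - 5.
The leading coefficient is 6.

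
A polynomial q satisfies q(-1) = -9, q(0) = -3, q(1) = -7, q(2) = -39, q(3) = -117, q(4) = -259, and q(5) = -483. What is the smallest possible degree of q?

Forward differences of the values at n = -1, 0, 1, 2, 3, 4, 5:
  q  : -9  -3  -7  -39  -117  -259  -483
  Δ  : 6  -4  -32  -78  -142  -224
  Δ^2: -10  -28  -46  -64  -82
  Δ^3: -18  -18  -18  -18
  Δ^4: 0  0  0
  Δ^5: 0  0
  Δ^6: 0
The third differences are constant (-18) and nonzero, while all higher differences vanish, so the minimal degree is 3.

3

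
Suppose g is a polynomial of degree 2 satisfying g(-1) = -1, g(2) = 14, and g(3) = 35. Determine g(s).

Using the Lagrange interpolation formula with nodes -1, 2, 3:
  L_0(s) = (s - 2)(s - 3) / 12
  L_1(s) = (s + 1)(s - 3) / -3
  L_2(s) = (s + 1)(s - 2) / 4
Then g(s) = -1·L_0(s) + 14·L_1(s) + 35·L_2(s).
Expanding and collecting terms gives g(s) = 4s² + s - 4.
Check: g(-1) = -1. ✓

g(s) = 4s^2 + s - 4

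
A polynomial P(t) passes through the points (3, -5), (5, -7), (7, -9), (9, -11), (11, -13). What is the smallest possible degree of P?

1

Forward differences of the values at t = 3, 5, 7, 9, 11:
  P  : -5  -7  -9  -11  -13
  Δ  : -2  -2  -2  -2
  Δ^2: 0  0  0
  Δ^3: 0  0
  Δ^4: 0
The first differences are constant (-2) and nonzero, while all higher differences vanish, so the minimal degree is 1.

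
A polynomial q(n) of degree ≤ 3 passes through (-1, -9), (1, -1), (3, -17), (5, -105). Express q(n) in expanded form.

Using the Lagrange interpolation formula with nodes -1, 1, 3, 5:
  L_0(n) = (n - 1)(n - 3)(n - 5) / -48
  L_1(n) = (n + 1)(n - 3)(n - 5) / 16
  L_2(n) = (n + 1)(n - 1)(n - 5) / -16
  L_3(n) = (n + 1)(n - 1)(n - 3) / 48
Then q(n) = -9·L_0(n) - 1·L_1(n) - 17·L_2(n) - 105·L_3(n).
Expanding and collecting terms gives q(n) = -n^3 + 5n - 5.
Check: q(-1) = -9. ✓

q(n) = -n^3 + 5n - 5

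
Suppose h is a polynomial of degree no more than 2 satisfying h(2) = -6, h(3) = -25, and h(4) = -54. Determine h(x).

h(x) = -5x^2 + 6x + 2

Write h(x) = ax^2 + bx + c. Substituting each data point gives a linear system:
  4a + 2b + c = -6
  9a + 3b + c = -25
  16a + 4b + c = -54
Solving the system yields a = -5, b = 6, c = 2.
So h(x) = -5x^2 + 6x + 2.
Check: h(4) = -54. ✓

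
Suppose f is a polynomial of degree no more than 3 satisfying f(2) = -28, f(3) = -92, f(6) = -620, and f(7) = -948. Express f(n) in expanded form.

Write f(n) = an^3 + bn^2 + cn + d. Substituting each data point gives a linear system:
  8a + 4b + 2c + d = -28
  27a + 9b + 3c + d = -92
  216a + 36b + 6c + d = -620
  343a + 49b + 7c + d = -948
Solving the system yields a = -2, b = -6, c = 4, d = 4.
So f(n) = -2n^3 - 6n^2 + 4n + 4.
Check: f(7) = -948. ✓

f(n) = -2n^3 - 6n^2 + 4n + 4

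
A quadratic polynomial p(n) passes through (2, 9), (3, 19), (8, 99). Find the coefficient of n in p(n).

5

Write p(n) = an^2 + bn + c. Substituting each data point gives a linear system:
  4a + 2b + c = 9
  9a + 3b + c = 19
  64a + 8b + c = 99
Solving the system yields a = 1, b = 5, c = -5.
So p(n) = n^2 + 5n - 5.
The coefficient of n is 5.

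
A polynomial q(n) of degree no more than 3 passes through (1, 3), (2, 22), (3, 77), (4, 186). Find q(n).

Write q(n) = an^3 + bn^2 + cn + d. Substituting each data point gives a linear system:
  a + b + c + d = 3
  8a + 4b + 2c + d = 22
  27a + 9b + 3c + d = 77
  64a + 16b + 4c + d = 186
Solving the system yields a = 3, b = 0, c = -2, d = 2.
So q(n) = 3n^3 - 2n + 2.
Check: q(3) = 77. ✓

q(n) = 3n^3 - 2n + 2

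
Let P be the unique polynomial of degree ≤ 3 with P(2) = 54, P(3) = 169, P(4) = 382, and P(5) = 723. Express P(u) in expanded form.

Using the Lagrange interpolation formula with nodes 2, 3, 4, 5:
  L_0(u) = (u - 3)(u - 4)(u - 5) / -6
  L_1(u) = (u - 2)(u - 4)(u - 5) / 2
  L_2(u) = (u - 2)(u - 3)(u - 5) / -2
  L_3(u) = (u - 2)(u - 3)(u - 4) / 6
Then P(u) = 54·L_0(u) + 169·L_1(u) + 382·L_2(u) + 723·L_3(u).
Expanding and collecting terms gives P(u) = 5u^3 + 4u^2 - 2.
Check: P(4) = 382. ✓

P(u) = 5u^3 + 4u^2 - 2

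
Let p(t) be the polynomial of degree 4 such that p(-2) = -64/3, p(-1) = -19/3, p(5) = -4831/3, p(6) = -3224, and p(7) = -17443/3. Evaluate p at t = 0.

Write p(t) = at^4 + bt^3 + ct^2 + dt + e. Substituting each data point gives a linear system:
  16a - 8b + 4c - 2d + e = -64/3
  a - b + c - d + e = -19/3
  625a + 125b + 25c + 5d + e = -4831/3
  1296a + 216b + 36c + 6d + e = -3224
  2401a + 343b + 49c + 7d + e = -17443/3
Solving the system yields a = -2, b = -3, c = -1/3, d = 5, e = -2.
So p(t) = -2t^4 - 3t^3 - (1/3)t^2 + 5t - 2.
Then p(0) = -2.

-2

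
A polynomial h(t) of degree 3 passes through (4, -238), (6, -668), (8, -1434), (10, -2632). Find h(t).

Using the Lagrange interpolation formula with nodes 4, 6, 8, 10:
  L_0(t) = (t - 6)(t - 8)(t - 10) / -48
  L_1(t) = (t - 4)(t - 8)(t - 10) / 16
  L_2(t) = (t - 4)(t - 6)(t - 10) / -16
  L_3(t) = (t - 4)(t - 6)(t - 8) / 48
Then h(t) = -238·L_0(t) - 668·L_1(t) - 1434·L_2(t) - 2632·L_3(t).
Expanding and collecting terms gives h(t) = -2t^3 - 6t^2 - 3t - 2.
Check: h(6) = -668. ✓

h(t) = -2t^3 - 6t^2 - 3t - 2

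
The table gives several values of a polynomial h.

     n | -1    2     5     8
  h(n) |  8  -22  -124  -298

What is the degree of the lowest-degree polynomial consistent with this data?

Forward differences of the values at n = -1, 2, 5, 8:
  h  : 8  -22  -124  -298
  Δ  : -30  -102  -174
  Δ^2: -72  -72
  Δ^3: 0
The second differences are constant (-72) and nonzero, while all higher differences vanish, so the minimal degree is 2.

2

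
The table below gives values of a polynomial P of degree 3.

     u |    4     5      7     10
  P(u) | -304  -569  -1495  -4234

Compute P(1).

Write P(u) = au^3 + bu^2 + cu + d. Substituting each data point gives a linear system:
  64a + 16b + 4c + d = -304
  125a + 25b + 5c + d = -569
  343a + 49b + 7c + d = -1495
  1000a + 100b + 10c + d = -4234
Solving the system yields a = -4, b = -2, c = -3, d = -4.
So P(u) = -4u³ - 2u² - 3u - 4.
Then P(1) = -13.

-13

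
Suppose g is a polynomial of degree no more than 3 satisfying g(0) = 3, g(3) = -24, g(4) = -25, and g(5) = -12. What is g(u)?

g(u) = u^3 - 5u^2 - 3u + 3

Write g(u) = au^3 + bu^2 + cu + d. Substituting each data point gives a linear system:
  d = 3
  27a + 9b + 3c + d = -24
  64a + 16b + 4c + d = -25
  125a + 25b + 5c + d = -12
Solving the system yields a = 1, b = -5, c = -3, d = 3.
So g(u) = u³ - 5u² - 3u + 3.
Check: g(5) = -12. ✓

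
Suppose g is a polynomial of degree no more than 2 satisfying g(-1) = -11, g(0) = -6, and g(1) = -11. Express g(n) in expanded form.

Using the Lagrange interpolation formula with nodes -1, 0, 1:
  L_0(n) = n(n - 1) / 2
  L_1(n) = (n + 1)(n - 1) / -1
  L_2(n) = (n + 1)n / 2
Then g(n) = -11·L_0(n) - 6·L_1(n) - 11·L_2(n).
Expanding and collecting terms gives g(n) = -5n² - 6.
Check: g(1) = -11. ✓

g(n) = -5n^2 - 6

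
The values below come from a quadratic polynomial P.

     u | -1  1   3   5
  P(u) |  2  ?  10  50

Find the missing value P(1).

-6

The 3 known points determine the degree-2 polynomial uniquely.
Write P(u) = au^2 + bu + c. Substituting each data point gives a linear system:
  a - b + c = 2
  9a + 3b + c = 10
  25a + 5b + c = 50
Solving the system yields a = 3, b = -4, c = -5.
So P(u) = 3u^2 - 4u - 5.
Then P(1) = -6.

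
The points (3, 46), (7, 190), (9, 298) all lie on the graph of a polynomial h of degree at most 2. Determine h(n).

h(n) = 3n^2 + 6n + 1

Write h(n) = an^2 + bn + c. Substituting each data point gives a linear system:
  9a + 3b + c = 46
  49a + 7b + c = 190
  81a + 9b + c = 298
Solving the system yields a = 3, b = 6, c = 1.
So h(n) = 3n^2 + 6n + 1.
Check: h(7) = 190. ✓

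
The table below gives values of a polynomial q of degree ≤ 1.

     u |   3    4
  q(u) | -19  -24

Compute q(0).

-4

Write q(u) = au + b. Substituting each data point gives a linear system:
  3a + b = -19
  4a + b = -24
Solving the system yields a = -5, b = -4.
So q(u) = -5u - 4.
Then q(0) = -4.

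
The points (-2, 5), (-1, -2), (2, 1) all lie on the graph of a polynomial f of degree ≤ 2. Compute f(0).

-5

Write f(x) = ax^2 + bx + c. Substituting each data point gives a linear system:
  4a - 2b + c = 5
  a - b + c = -2
  4a + 2b + c = 1
Solving the system yields a = 2, b = -1, c = -5.
So f(x) = 2x^2 - x - 5.
Then f(0) = -5.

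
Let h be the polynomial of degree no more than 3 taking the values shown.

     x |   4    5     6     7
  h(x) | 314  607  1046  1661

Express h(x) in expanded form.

h(x) = 5x^3 - 2x^2 + 6x + 2

Write h(x) = ax^3 + bx^2 + cx + d. Substituting each data point gives a linear system:
  64a + 16b + 4c + d = 314
  125a + 25b + 5c + d = 607
  216a + 36b + 6c + d = 1046
  343a + 49b + 7c + d = 1661
Solving the system yields a = 5, b = -2, c = 6, d = 2.
So h(x) = 5x^3 - 2x^2 + 6x + 2.
Check: h(7) = 1661. ✓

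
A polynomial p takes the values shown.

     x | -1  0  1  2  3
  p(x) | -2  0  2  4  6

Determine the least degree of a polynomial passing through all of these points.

1

Forward differences of the values at x = -1, 0, 1, 2, 3:
  p  : -2  0  2  4  6
  Δ  : 2  2  2  2
  Δ^2: 0  0  0
  Δ^3: 0  0
  Δ^4: 0
The first differences are constant (2) and nonzero, while all higher differences vanish, so the minimal degree is 1.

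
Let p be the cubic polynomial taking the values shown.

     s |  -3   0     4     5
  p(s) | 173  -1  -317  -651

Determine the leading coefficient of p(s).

-6

Write p(s) = as^3 + bs^2 + cs + d. Substituting each data point gives a linear system:
  -27a + 9b - 3c + d = 173
  d = -1
  64a + 16b + 4c + d = -317
  125a + 25b + 5c + d = -651
Solving the system yields a = -6, b = 3, c = 5, d = -1.
So p(s) = -6s³ + 3s² + 5s - 1.
The leading coefficient is -6.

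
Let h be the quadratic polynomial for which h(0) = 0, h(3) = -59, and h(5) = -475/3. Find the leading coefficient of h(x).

Write h(x) = ax^2 + bx + c. Substituting each data point gives a linear system:
  c = 0
  9a + 3b + c = -59
  25a + 5b + c = -475/3
Solving the system yields a = -6, b = -5/3, c = 0.
So h(x) = -6x^2 - (5/3)x.
The leading coefficient is -6.

-6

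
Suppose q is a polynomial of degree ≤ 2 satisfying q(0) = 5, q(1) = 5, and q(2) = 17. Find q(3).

41

Using the Lagrange interpolation formula with nodes 0, 1, 2:
  L_0(s) = (s - 1)(s - 2) / 2
  L_1(s) = s(s - 2) / -1
  L_2(s) = s(s - 1) / 2
Then q(s) = 5·L_0(s) + 5·L_1(s) + 17·L_2(s).
Expanding and collecting terms gives q(s) = 6s^2 - 6s + 5.
Evaluating at s = 3: q(3) = 41.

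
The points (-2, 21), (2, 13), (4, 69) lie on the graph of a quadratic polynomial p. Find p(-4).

Write p(t) = at^2 + bt + c. Substituting each data point gives a linear system:
  4a - 2b + c = 21
  4a + 2b + c = 13
  16a + 4b + c = 69
Solving the system yields a = 5, b = -2, c = -3.
So p(t) = 5t^2 - 2t - 3.
Then p(-4) = 85.

85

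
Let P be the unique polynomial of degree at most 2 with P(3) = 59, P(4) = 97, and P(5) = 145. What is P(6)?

203

Write P(u) = au^2 + bu + c. Substituting each data point gives a linear system:
  9a + 3b + c = 59
  16a + 4b + c = 97
  25a + 5b + c = 145
Solving the system yields a = 5, b = 3, c = 5.
So P(u) = 5u^2 + 3u + 5.
Then P(6) = 203.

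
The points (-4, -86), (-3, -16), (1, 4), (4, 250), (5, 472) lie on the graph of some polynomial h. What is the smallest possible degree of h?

Divided differences on the nodes -4, -3, 1, 4, 5:
  order 0: -86  -16  4  250  472
  order 1: 70  5  82  222
  order 2: -13  11  35
  order 3: 3  3
  order 4: 0
The order-3 divided differences are all 3 (nonzero) and every higher order vanishes, so the data lies on a polynomial of degree exactly 3.

3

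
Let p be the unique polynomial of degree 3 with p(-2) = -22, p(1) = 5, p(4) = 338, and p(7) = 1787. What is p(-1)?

3

Forward differences of the values at t = -2, 1, 4, 7:
  p  : -22  5  338  1787
  Δ  : 27  333  1449
  Δ^2: 306  1116
  Δ^3: 810
The third differences are constant, confirming degree 3.
Interpolating (Newton forward form) and evaluating at t = -1 gives p(-1) = 3.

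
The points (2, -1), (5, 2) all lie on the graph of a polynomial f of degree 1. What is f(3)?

0

Write f(t) = at + b. Substituting each data point gives a linear system:
  2a + b = -1
  5a + b = 2
Solving the system yields a = 1, b = -3.
So f(t) = t - 3.
Then f(3) = 0.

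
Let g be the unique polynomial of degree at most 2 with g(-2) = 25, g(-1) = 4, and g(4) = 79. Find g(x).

g(x) = 6x^2 - 3x - 5

Using the Lagrange interpolation formula with nodes -2, -1, 4:
  L_0(x) = (x + 1)(x - 4) / 6
  L_1(x) = (x + 2)(x - 4) / -5
  L_2(x) = (x + 2)(x + 1) / 30
Then g(x) = 25·L_0(x) + 4·L_1(x) + 79·L_2(x).
Expanding and collecting terms gives g(x) = 6x^2 - 3x - 5.
Check: g(-1) = 4. ✓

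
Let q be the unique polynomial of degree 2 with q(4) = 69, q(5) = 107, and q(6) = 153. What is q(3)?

39

Using the Lagrange interpolation formula with nodes 4, 5, 6:
  L_0(t) = (t - 5)(t - 6) / 2
  L_1(t) = (t - 4)(t - 6) / -1
  L_2(t) = (t - 4)(t - 5) / 2
Then q(t) = 69·L_0(t) + 107·L_1(t) + 153·L_2(t).
Expanding and collecting terms gives q(t) = 4t^2 + 2t - 3.
Evaluating at t = 3: q(3) = 39.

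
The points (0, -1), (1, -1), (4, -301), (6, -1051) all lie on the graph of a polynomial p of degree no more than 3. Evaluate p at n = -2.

29

Write p(n) = an^3 + bn^2 + cn + d. Substituting each data point gives a linear system:
  d = -1
  a + b + c + d = -1
  64a + 16b + 4c + d = -301
  216a + 36b + 6c + d = -1051
Solving the system yields a = -5, b = 0, c = 5, d = -1.
So p(n) = -5n³ + 5n - 1.
Then p(-2) = 29.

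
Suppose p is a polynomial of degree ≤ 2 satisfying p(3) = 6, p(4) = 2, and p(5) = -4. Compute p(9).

-48

Write p(u) = au^2 + bu + c. Substituting each data point gives a linear system:
  9a + 3b + c = 6
  16a + 4b + c = 2
  25a + 5b + c = -4
Solving the system yields a = -1, b = 3, c = 6.
So p(u) = -u² + 3u + 6.
Then p(9) = -48.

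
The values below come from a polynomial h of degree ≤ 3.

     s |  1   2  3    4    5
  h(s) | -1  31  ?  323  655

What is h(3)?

127

On equispaced nodes a degree-3 polynomial has vanishing fourth forward difference, so
  h(1) - 4·h(2) + 6·h(3) - 4·h(4) + h(5) = 0.
Substituting the known values and solving for h(3):
  6·h(3) = 762
  h(3) = 127.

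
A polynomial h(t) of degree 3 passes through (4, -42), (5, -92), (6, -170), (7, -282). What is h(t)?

h(t) = -t^3 + t^2 + 2t - 2

Using the Lagrange interpolation formula with nodes 4, 5, 6, 7:
  L_0(t) = (t - 5)(t - 6)(t - 7) / -6
  L_1(t) = (t - 4)(t - 6)(t - 7) / 2
  L_2(t) = (t - 4)(t - 5)(t - 7) / -2
  L_3(t) = (t - 4)(t - 5)(t - 6) / 6
Then h(t) = -42·L_0(t) - 92·L_1(t) - 170·L_2(t) - 282·L_3(t).
Expanding and collecting terms gives h(t) = -t^3 + t^2 + 2t - 2.
Check: h(4) = -42. ✓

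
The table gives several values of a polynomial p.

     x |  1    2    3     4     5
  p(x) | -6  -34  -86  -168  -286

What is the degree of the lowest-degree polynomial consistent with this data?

3

Forward differences of the values at x = 1, 2, 3, 4, 5:
  p  : -6  -34  -86  -168  -286
  Δ  : -28  -52  -82  -118
  Δ^2: -24  -30  -36
  Δ^3: -6  -6
  Δ^4: 0
The third differences are constant (-6) and nonzero, while all higher differences vanish, so the minimal degree is 3.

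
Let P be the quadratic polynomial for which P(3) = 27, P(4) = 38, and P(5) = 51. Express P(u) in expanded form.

P(u) = u^2 + 4u + 6

Write P(u) = au^2 + bu + c. Substituting each data point gives a linear system:
  9a + 3b + c = 27
  16a + 4b + c = 38
  25a + 5b + c = 51
Solving the system yields a = 1, b = 4, c = 6.
So P(u) = u² + 4u + 6.
Check: P(3) = 27. ✓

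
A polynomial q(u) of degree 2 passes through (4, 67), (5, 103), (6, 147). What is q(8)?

259

Using the Lagrange interpolation formula with nodes 4, 5, 6:
  L_0(u) = (u - 5)(u - 6) / 2
  L_1(u) = (u - 4)(u - 6) / -1
  L_2(u) = (u - 4)(u - 5) / 2
Then q(u) = 67·L_0(u) + 103·L_1(u) + 147·L_2(u).
Expanding and collecting terms gives q(u) = 4u^2 + 3.
Evaluating at u = 8: q(8) = 259.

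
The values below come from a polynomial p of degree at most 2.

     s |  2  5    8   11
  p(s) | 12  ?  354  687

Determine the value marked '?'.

129

The 3 known points determine the degree-2 polynomial uniquely.
Write p(s) = as^2 + bs + c. Substituting each data point gives a linear system:
  4a + 2b + c = 12
  64a + 8b + c = 354
  121a + 11b + c = 687
Solving the system yields a = 6, b = -3, c = -6.
So p(s) = 6s² - 3s - 6.
Then p(5) = 129.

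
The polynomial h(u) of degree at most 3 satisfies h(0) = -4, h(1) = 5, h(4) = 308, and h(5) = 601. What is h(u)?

Write h(u) = au^3 + bu^2 + cu + d. Substituting each data point gives a linear system:
  d = -4
  a + b + c + d = 5
  64a + 16b + 4c + d = 308
  125a + 25b + 5c + d = 601
Solving the system yields a = 5, b = -2, c = 6, d = -4.
So h(u) = 5u^3 - 2u^2 + 6u - 4.
Check: h(1) = 5. ✓

h(u) = 5u^3 - 2u^2 + 6u - 4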